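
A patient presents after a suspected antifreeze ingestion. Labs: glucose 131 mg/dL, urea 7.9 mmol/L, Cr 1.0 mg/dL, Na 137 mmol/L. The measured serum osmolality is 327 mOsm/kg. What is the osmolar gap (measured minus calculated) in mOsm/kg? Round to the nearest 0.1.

37.8 mOsm/kg

Calculated osmolality = 2·Na + glucose/18 + urea
= 2·137 + 131/18 + 7.9
= 274 + 7.28 + 7.90
= 289.18 mOsm/kg ≈ 289.2 mOsm/kg
Osmolar gap = measured − calculated = 327 − 289.2 = 37.8 mOsm/kg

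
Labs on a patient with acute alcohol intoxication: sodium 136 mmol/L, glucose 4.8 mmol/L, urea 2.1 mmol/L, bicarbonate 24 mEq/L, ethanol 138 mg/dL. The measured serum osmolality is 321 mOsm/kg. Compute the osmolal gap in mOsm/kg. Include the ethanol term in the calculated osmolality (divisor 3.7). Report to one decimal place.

4.8 mOsm/kg

Calculated osmolality = 2·Na + glucose + urea + ethanol/3.7
= 2·136 + 4.8 + 2.1 + 138/3.7
= 272 + 4.80 + 2.10 + 37.30
= 316.2 mOsm/kg ≈ 316.2 mOsm/kg
Osmolar gap = measured − calculated = 321 − 316.2 = 4.8 mOsm/kg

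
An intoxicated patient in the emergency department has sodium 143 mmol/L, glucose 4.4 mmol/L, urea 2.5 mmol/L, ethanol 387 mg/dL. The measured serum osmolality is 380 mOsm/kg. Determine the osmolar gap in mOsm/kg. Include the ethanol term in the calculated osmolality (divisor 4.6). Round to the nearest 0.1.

Calculated osmolality = 2·Na + glucose + urea + ethanol/4.6
= 2·143 + 4.4 + 2.5 + 387/4.6
= 286 + 4.40 + 2.50 + 84.13
= 377.03 mOsm/kg ≈ 377.0 mOsm/kg
Osmolar gap = measured − calculated = 380 − 377.0 = 3.0 mOsm/kg

3.0 mOsm/kg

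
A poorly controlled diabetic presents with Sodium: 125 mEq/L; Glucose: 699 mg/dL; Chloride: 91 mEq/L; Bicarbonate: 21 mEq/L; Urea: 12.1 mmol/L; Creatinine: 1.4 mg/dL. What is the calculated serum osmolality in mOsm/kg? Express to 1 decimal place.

300.9 mOsm/kg

Calculated osmolality = 2·Na + glucose/18 + urea
= 2·125 + 699/18 + 12.1
= 250 + 38.83 + 12.10
= 300.93 mOsm/kg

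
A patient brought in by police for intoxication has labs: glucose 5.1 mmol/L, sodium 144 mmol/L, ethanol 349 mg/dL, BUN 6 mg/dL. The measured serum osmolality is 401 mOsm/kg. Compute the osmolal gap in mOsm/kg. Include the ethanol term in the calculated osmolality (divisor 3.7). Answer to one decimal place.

Calculated osmolality = 2·Na + glucose + BUN/2.8 + ethanol/3.7
= 2·144 + 5.1 + 6/2.8 + 349/3.7
= 288 + 5.10 + 2.14 + 94.32
= 389.56 mOsm/kg ≈ 389.6 mOsm/kg
Osmolar gap = measured − calculated = 401 − 389.6 = 11.4 mOsm/kg

11.4 mOsm/kg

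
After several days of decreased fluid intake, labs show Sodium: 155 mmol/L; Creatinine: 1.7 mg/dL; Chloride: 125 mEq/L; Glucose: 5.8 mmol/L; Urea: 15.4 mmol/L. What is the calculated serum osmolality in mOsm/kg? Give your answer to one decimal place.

331.2 mOsm/kg

Calculated osmolality = 2·Na + glucose + urea
= 2·155 + 5.8 + 15.4
= 310 + 5.80 + 15.40
= 331.2 mOsm/kg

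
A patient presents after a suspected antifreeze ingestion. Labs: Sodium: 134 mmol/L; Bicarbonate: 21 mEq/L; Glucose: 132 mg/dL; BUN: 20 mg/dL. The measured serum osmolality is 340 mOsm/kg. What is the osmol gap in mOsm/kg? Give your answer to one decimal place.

57.5 mOsm/kg

Calculated osmolality = 2·Na + glucose/18 + BUN/2.8
= 2·134 + 132/18 + 20/2.8
= 268 + 7.33 + 7.14
= 282.47 mOsm/kg ≈ 282.5 mOsm/kg
Osmolar gap = measured − calculated = 340 − 282.5 = 57.5 mOsm/kg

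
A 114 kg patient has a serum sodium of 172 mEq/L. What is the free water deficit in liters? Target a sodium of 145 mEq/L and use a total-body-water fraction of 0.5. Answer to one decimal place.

10.6 L

TBW = 0.5 · 114 = 57 L
Free water deficit = TBW · (Na/145 − 1)
= 57 · (172/145 − 1)
= 57 · 0.1862
= 10.61 L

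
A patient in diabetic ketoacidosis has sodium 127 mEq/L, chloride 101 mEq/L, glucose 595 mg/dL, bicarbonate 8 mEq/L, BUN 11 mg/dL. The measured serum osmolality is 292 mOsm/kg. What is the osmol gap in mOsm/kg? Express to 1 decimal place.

Calculated osmolality = 2·Na + glucose/18 + BUN/2.8
= 2·127 + 595/18 + 11/2.8
= 254 + 33.06 + 3.93
= 290.99 mOsm/kg ≈ 291.0 mOsm/kg
Osmolar gap = measured − calculated = 292 − 291.0 = 1.0 mOsm/kg

1.0 mOsm/kg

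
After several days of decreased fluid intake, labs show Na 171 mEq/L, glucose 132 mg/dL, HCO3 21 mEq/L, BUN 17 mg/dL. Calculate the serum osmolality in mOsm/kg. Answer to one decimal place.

Calculated osmolality = 2·Na + glucose/18 + BUN/2.8
= 2·171 + 132/18 + 17/2.8
= 342 + 7.33 + 6.07
= 355.4 mOsm/kg

355.4 mOsm/kg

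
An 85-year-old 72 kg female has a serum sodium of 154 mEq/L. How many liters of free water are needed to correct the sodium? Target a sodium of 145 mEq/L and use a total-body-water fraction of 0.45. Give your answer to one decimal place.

TBW = 0.45 · 72 = 32.4 L
Free water deficit = TBW · (Na/145 − 1)
= 32.4 · (154/145 − 1)
= 32.4 · 0.0621
= 2.01 L

2.0 L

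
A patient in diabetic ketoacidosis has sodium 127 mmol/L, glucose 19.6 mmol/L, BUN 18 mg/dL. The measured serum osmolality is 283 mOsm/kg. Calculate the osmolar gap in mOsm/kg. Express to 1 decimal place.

3.0 mOsm/kg

Calculated osmolality = 2·Na + glucose + BUN/2.8
= 2·127 + 19.6 + 18/2.8
= 254 + 19.60 + 6.43
= 280.03 mOsm/kg ≈ 280.0 mOsm/kg
Osmolar gap = measured − calculated = 283 − 280.0 = 3.0 mOsm/kg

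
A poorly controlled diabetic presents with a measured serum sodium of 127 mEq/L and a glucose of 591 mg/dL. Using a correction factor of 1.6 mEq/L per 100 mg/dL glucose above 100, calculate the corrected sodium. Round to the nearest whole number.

Corrected Na = measured Na + 1.6 · (glucose − 100)/100
= 127 + 1.6 · (591 − 100)/100
= 127 + 7.9
= 134.9 mEq/L

135 mEq/L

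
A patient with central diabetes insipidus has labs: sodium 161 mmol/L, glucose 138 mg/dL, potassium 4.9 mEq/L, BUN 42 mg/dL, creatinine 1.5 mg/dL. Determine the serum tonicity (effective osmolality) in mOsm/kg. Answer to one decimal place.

329.7 mOsm/kg

Effective osmolality excludes urea (freely permeant across cell membranes):
2·Na + glucose/18
= 2·161 + 138/18
= 322 + 7.67
= 329.67 mOsm/kg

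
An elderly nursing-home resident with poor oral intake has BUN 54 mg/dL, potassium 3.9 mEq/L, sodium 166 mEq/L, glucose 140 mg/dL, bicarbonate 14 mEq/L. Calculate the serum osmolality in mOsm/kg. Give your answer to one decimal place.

359.1 mOsm/kg

Calculated osmolality = 2·Na + glucose/18 + BUN/2.8
= 2·166 + 140/18 + 54/2.8
= 332 + 7.78 + 19.29
= 359.07 mOsm/kg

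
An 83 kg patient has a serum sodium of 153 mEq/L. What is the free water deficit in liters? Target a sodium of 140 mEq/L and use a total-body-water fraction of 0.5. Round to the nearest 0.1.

TBW = 0.5 · 83 = 41.5 L
Free water deficit = TBW · (Na/140 − 1)
= 41.5 · (153/140 − 1)
= 41.5 · 0.0929
= 3.86 L

3.9 L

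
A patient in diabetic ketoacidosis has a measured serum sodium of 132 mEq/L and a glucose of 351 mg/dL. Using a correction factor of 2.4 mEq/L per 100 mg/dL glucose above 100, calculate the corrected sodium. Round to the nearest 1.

138 mEq/L

Corrected Na = measured Na + 2.4 · (glucose − 100)/100
= 132 + 2.4 · (351 − 100)/100
= 132 + 6
= 138 mEq/L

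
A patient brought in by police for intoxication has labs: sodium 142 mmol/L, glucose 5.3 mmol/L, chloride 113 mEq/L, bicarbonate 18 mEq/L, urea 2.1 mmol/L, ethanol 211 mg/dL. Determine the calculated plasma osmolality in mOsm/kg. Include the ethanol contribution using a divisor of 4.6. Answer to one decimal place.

Calculated osmolality = 2·Na + glucose + urea + ethanol/4.6
= 2·142 + 5.3 + 2.1 + 211/4.6
= 284 + 5.30 + 2.10 + 45.87
= 337.27 mOsm/kg

337.3 mOsm/kg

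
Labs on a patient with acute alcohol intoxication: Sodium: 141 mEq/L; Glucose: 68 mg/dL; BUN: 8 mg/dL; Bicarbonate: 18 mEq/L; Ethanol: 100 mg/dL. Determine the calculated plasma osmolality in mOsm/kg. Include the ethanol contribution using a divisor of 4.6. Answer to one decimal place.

310.4 mOsm/kg

Calculated osmolality = 2·Na + glucose/18 + BUN/2.8 + ethanol/4.6
= 2·141 + 68/18 + 8/2.8 + 100/4.6
= 282 + 3.78 + 2.86 + 21.74
= 310.38 mOsm/kg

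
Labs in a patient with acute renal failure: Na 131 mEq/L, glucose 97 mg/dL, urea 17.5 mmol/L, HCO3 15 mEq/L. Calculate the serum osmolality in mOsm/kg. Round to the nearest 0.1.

284.9 mOsm/kg

Calculated osmolality = 2·Na + glucose/18 + urea
= 2·131 + 97/18 + 17.5
= 262 + 5.39 + 17.50
= 284.89 mOsm/kg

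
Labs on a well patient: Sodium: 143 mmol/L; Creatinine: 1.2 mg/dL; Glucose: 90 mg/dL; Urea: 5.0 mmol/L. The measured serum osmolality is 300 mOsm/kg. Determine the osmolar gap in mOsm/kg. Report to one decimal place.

Calculated osmolality = 2·Na + glucose/18 + urea
= 2·143 + 90/18 + 5
= 286 + 5 + 5
= 296 mOsm/kg ≈ 296.0 mOsm/kg
Osmolar gap = measured − calculated = 300 − 296.0 = 4.0 mOsm/kg

4.0 mOsm/kg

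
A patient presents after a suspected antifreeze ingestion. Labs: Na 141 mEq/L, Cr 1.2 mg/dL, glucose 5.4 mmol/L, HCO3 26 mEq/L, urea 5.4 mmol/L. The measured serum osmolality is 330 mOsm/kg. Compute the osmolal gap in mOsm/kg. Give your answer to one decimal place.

37.2 mOsm/kg

Calculated osmolality = 2·Na + glucose + urea
= 2·141 + 5.4 + 5.4
= 282 + 5.40 + 5.40
= 292.8 mOsm/kg ≈ 292.8 mOsm/kg
Osmolar gap = measured − calculated = 330 − 292.8 = 37.2 mOsm/kg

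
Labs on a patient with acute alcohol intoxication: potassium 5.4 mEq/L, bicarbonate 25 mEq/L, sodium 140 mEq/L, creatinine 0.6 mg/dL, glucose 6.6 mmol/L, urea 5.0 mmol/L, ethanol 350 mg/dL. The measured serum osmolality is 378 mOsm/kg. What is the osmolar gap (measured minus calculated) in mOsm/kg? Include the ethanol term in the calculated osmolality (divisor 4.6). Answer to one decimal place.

10.3 mOsm/kg

Calculated osmolality = 2·Na + glucose + urea + ethanol/4.6
= 2·140 + 6.6 + 5 + 350/4.6
= 280 + 6.60 + 5 + 76.09
= 367.69 mOsm/kg ≈ 367.7 mOsm/kg
Osmolar gap = measured − calculated = 378 − 367.7 = 10.3 mOsm/kg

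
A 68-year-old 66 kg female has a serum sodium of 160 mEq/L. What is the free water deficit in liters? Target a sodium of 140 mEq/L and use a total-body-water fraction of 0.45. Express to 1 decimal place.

4.2 L

TBW = 0.45 · 66 = 29.7 L
Free water deficit = TBW · (Na/140 − 1)
= 29.7 · (160/140 − 1)
= 29.7 · 0.1429
= 4.24 L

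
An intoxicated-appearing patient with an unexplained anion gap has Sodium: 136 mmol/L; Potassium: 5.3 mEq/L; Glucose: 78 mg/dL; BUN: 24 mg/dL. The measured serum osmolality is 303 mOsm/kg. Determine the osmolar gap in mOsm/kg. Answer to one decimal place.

Calculated osmolality = 2·Na + glucose/18 + BUN/2.8
= 2·136 + 78/18 + 24/2.8
= 272 + 4.33 + 8.57
= 284.9 mOsm/kg ≈ 284.9 mOsm/kg
Osmolar gap = measured − calculated = 303 − 284.9 = 18.1 mOsm/kg

18.1 mOsm/kg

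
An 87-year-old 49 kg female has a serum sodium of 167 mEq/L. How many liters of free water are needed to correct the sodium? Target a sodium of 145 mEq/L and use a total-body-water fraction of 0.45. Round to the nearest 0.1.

TBW = 0.45 · 49 = 22.05 L
Free water deficit = TBW · (Na/145 − 1)
= 22.05 · (167/145 − 1)
= 22.05 · 0.1517
= 3.34 L

3.3 L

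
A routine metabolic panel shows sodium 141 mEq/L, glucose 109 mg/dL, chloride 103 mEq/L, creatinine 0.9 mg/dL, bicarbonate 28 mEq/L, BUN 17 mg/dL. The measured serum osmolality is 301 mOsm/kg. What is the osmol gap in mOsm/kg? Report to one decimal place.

6.9 mOsm/kg

Calculated osmolality = 2·Na + glucose/18 + BUN/2.8
= 2·141 + 109/18 + 17/2.8
= 282 + 6.06 + 6.07
= 294.13 mOsm/kg ≈ 294.1 mOsm/kg
Osmolar gap = measured − calculated = 301 − 294.1 = 6.9 mOsm/kg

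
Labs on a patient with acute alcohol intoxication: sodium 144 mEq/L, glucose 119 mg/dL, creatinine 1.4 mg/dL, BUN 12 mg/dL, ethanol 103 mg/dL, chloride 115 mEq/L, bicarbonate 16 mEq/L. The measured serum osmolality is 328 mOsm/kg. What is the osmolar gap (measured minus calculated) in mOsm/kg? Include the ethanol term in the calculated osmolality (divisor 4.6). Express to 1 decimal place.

Calculated osmolality = 2·Na + glucose/18 + BUN/2.8 + ethanol/4.6
= 2·144 + 119/18 + 12/2.8 + 103/4.6
= 288 + 6.61 + 4.29 + 22.39
= 321.29 mOsm/kg ≈ 321.3 mOsm/kg
Osmolar gap = measured − calculated = 328 − 321.3 = 6.7 mOsm/kg

6.7 mOsm/kg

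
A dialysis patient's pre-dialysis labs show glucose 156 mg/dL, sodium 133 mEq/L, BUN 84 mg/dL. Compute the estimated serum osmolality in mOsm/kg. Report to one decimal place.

304.7 mOsm/kg

Calculated osmolality = 2·Na + glucose/18 + BUN/2.8
= 2·133 + 156/18 + 84/2.8
= 266 + 8.67 + 30
= 304.67 mOsm/kg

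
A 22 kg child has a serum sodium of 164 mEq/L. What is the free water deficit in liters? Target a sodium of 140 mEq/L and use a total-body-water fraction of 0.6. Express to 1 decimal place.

2.3 L

TBW = 0.6 · 22 = 13.2 L
Free water deficit = TBW · (Na/140 − 1)
= 13.2 · (164/140 − 1)
= 13.2 · 0.1714
= 2.26 L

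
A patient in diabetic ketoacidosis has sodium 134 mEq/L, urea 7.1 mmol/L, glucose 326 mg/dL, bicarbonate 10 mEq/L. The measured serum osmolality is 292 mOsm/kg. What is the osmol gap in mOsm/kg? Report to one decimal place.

-1.2 mOsm/kg

Calculated osmolality = 2·Na + glucose/18 + urea
= 2·134 + 326/18 + 7.1
= 268 + 18.11 + 7.10
= 293.21 mOsm/kg ≈ 293.2 mOsm/kg
Osmolar gap = measured − calculated = 292 − 293.2 = -1.2 mOsm/kg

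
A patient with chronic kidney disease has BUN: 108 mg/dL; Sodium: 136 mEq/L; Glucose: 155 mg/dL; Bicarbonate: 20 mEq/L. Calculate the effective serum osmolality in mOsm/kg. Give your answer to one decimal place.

Effective osmolality excludes urea (freely permeant across cell membranes):
2·Na + glucose/18
= 2·136 + 155/18
= 272 + 8.61
= 280.61 mOsm/kg

280.6 mOsm/kg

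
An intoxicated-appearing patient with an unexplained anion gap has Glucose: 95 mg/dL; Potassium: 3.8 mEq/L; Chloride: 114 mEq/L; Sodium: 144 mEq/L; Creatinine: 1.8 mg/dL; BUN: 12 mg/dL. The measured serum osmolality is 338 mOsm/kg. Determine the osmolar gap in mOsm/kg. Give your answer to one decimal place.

Calculated osmolality = 2·Na + glucose/18 + BUN/2.8
= 2·144 + 95/18 + 12/2.8
= 288 + 5.28 + 4.29
= 297.57 mOsm/kg ≈ 297.6 mOsm/kg
Osmolar gap = measured − calculated = 338 − 297.6 = 40.4 mOsm/kg

40.4 mOsm/kg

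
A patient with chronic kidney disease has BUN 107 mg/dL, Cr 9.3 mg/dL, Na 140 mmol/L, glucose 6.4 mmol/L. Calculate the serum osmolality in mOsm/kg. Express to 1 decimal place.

324.6 mOsm/kg

Calculated osmolality = 2·Na + glucose + BUN/2.8
= 2·140 + 6.4 + 107/2.8
= 280 + 6.40 + 38.21
= 324.61 mOsm/kg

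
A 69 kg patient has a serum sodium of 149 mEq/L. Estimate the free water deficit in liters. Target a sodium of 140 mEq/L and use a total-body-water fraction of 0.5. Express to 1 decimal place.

TBW = 0.5 · 69 = 34.5 L
Free water deficit = TBW · (Na/140 − 1)
= 34.5 · (149/140 − 1)
= 34.5 · 0.0643
= 2.22 L

2.2 L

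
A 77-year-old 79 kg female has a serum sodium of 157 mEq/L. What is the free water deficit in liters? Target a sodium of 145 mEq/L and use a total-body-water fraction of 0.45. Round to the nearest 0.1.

TBW = 0.45 · 79 = 35.55 L
Free water deficit = TBW · (Na/145 − 1)
= 35.55 · (157/145 − 1)
= 35.55 · 0.0828
= 2.94 L

2.9 L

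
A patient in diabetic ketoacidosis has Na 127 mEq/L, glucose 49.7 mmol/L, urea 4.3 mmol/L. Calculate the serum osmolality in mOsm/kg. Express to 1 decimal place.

308.0 mOsm/kg

Calculated osmolality = 2·Na + glucose + urea
= 2·127 + 49.7 + 4.3
= 254 + 49.70 + 4.30
= 308 mOsm/kg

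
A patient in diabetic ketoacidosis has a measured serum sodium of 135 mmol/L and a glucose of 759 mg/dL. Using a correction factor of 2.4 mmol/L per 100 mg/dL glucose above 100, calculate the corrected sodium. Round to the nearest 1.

Corrected Na = measured Na + 2.4 · (glucose − 100)/100
= 135 + 2.4 · (759 − 100)/100
= 135 + 15.8
= 150.8 mmol/L

151 mmol/L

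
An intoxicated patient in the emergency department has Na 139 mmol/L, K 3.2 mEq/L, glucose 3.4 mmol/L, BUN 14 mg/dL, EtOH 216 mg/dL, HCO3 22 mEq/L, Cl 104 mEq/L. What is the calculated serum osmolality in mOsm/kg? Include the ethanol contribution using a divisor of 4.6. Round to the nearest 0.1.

Calculated osmolality = 2·Na + glucose + BUN/2.8 + ethanol/4.6
= 2·139 + 3.4 + 14/2.8 + 216/4.6
= 278 + 3.40 + 5 + 46.96
= 333.36 mOsm/kg

333.4 mOsm/kg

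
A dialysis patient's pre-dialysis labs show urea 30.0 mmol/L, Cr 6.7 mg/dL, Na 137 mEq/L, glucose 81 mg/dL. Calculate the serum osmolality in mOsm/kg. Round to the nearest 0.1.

Calculated osmolality = 2·Na + glucose/18 + urea
= 2·137 + 81/18 + 30
= 274 + 4.50 + 30
= 308.5 mOsm/kg

308.5 mOsm/kg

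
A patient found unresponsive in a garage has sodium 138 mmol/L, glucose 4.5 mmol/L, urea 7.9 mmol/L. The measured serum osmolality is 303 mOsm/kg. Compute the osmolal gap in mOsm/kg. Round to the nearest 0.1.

Calculated osmolality = 2·Na + glucose + urea
= 2·138 + 4.5 + 7.9
= 276 + 4.50 + 7.90
= 288.4 mOsm/kg ≈ 288.4 mOsm/kg
Osmolar gap = measured − calculated = 303 − 288.4 = 14.6 mOsm/kg

14.6 mOsm/kg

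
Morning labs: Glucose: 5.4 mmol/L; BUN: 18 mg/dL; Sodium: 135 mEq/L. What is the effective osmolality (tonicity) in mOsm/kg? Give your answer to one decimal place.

275.4 mOsm/kg

Effective osmolality excludes urea (freely permeant across cell membranes):
2·Na + glucose
= 2·135 + 5.4
= 270 + 5.4
= 275.4 mOsm/kg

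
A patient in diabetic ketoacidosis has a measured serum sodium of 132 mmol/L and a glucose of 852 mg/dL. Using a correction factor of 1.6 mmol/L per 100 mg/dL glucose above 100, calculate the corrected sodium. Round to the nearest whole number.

144 mmol/L

Corrected Na = measured Na + 1.6 · (glucose − 100)/100
= 132 + 1.6 · (852 − 100)/100
= 132 + 12
= 144 mmol/L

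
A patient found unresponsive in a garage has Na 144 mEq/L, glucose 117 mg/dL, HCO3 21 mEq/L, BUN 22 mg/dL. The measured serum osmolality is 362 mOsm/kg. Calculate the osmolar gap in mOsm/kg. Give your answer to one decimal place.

59.6 mOsm/kg

Calculated osmolality = 2·Na + glucose/18 + BUN/2.8
= 2·144 + 117/18 + 22/2.8
= 288 + 6.50 + 7.86
= 302.36 mOsm/kg ≈ 302.4 mOsm/kg
Osmolar gap = measured − calculated = 362 − 302.4 = 59.6 mOsm/kg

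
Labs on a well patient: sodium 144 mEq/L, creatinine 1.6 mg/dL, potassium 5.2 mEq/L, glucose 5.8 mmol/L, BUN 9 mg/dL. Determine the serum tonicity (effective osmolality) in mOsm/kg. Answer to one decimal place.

293.8 mOsm/kg

Effective osmolality excludes urea (freely permeant across cell membranes):
2·Na + glucose
= 2·144 + 5.8
= 288 + 5.8
= 293.8 mOsm/kg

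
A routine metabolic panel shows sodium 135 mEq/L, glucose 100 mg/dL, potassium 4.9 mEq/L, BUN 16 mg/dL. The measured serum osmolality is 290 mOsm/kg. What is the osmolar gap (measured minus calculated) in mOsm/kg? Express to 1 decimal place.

Calculated osmolality = 2·Na + glucose/18 + BUN/2.8
= 2·135 + 100/18 + 16/2.8
= 270 + 5.56 + 5.71
= 281.27 mOsm/kg ≈ 281.3 mOsm/kg
Osmolar gap = measured − calculated = 290 − 281.3 = 8.7 mOsm/kg

8.7 mOsm/kg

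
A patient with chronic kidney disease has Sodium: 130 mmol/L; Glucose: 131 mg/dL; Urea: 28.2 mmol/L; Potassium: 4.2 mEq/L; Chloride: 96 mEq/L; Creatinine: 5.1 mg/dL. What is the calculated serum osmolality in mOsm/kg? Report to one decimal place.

Calculated osmolality = 2·Na + glucose/18 + urea
= 2·130 + 131/18 + 28.2
= 260 + 7.28 + 28.20
= 295.48 mOsm/kg

295.5 mOsm/kg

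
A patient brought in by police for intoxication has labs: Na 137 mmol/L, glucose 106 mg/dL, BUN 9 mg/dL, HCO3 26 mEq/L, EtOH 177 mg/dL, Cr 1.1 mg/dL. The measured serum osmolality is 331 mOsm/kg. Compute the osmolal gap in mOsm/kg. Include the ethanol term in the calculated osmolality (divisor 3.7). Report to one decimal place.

0.1 mOsm/kg

Calculated osmolality = 2·Na + glucose/18 + BUN/2.8 + ethanol/3.7
= 2·137 + 106/18 + 9/2.8 + 177/3.7
= 274 + 5.89 + 3.21 + 47.84
= 330.94 mOsm/kg ≈ 330.9 mOsm/kg
Osmolar gap = measured − calculated = 331 − 330.9 = 0.1 mOsm/kg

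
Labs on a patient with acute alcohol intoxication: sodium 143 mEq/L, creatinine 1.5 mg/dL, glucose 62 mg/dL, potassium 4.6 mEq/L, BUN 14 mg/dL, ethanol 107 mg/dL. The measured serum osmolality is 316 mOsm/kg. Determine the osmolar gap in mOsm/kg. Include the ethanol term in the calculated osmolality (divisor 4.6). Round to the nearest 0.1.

-1.7 mOsm/kg

Calculated osmolality = 2·Na + glucose/18 + BUN/2.8 + ethanol/4.6
= 2·143 + 62/18 + 14/2.8 + 107/4.6
= 286 + 3.44 + 5 + 23.26
= 317.7 mOsm/kg ≈ 317.7 mOsm/kg
Osmolar gap = measured − calculated = 316 − 317.7 = -1.7 mOsm/kg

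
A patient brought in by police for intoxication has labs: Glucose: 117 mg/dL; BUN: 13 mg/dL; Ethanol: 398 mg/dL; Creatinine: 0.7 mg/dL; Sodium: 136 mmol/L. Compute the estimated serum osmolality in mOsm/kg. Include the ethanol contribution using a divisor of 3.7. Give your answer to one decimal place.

390.7 mOsm/kg

Calculated osmolality = 2·Na + glucose/18 + BUN/2.8 + ethanol/3.7
= 2·136 + 117/18 + 13/2.8 + 398/3.7
= 272 + 6.50 + 4.64 + 107.57
= 390.71 mOsm/kg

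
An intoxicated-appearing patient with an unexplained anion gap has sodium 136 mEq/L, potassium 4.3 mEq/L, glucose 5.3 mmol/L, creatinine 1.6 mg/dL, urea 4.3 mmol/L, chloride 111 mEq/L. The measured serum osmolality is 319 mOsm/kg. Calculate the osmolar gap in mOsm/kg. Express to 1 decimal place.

Calculated osmolality = 2·Na + glucose + urea
= 2·136 + 5.3 + 4.3
= 272 + 5.30 + 4.30
= 281.6 mOsm/kg ≈ 281.6 mOsm/kg
Osmolar gap = measured − calculated = 319 − 281.6 = 37.4 mOsm/kg

37.4 mOsm/kg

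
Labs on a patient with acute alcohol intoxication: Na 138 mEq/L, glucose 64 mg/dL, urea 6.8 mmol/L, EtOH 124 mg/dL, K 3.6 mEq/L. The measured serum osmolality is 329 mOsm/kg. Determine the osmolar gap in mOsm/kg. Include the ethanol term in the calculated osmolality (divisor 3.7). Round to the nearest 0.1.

Calculated osmolality = 2·Na + glucose/18 + urea + ethanol/3.7
= 2·138 + 64/18 + 6.8 + 124/3.7
= 276 + 3.56 + 6.80 + 33.51
= 319.87 mOsm/kg ≈ 319.9 mOsm/kg
Osmolar gap = measured − calculated = 329 − 319.9 = 9.1 mOsm/kg

9.1 mOsm/kg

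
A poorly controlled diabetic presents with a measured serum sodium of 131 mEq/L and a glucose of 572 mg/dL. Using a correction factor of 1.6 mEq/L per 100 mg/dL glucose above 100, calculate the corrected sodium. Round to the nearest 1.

139 mEq/L

Corrected Na = measured Na + 1.6 · (glucose − 100)/100
= 131 + 1.6 · (572 − 100)/100
= 131 + 7.6
= 138.6 mEq/L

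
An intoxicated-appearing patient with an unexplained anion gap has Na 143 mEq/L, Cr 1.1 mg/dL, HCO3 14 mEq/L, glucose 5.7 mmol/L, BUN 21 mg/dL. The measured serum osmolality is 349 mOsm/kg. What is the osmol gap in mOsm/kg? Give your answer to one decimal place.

Calculated osmolality = 2·Na + glucose + BUN/2.8
= 2·143 + 5.7 + 21/2.8
= 286 + 5.70 + 7.50
= 299.2 mOsm/kg ≈ 299.2 mOsm/kg
Osmolar gap = measured − calculated = 349 − 299.2 = 49.8 mOsm/kg

49.8 mOsm/kg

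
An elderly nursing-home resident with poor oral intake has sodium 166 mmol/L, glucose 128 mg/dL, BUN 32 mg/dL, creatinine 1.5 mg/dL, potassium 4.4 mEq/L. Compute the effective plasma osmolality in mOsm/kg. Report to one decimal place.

Effective osmolality excludes urea (freely permeant across cell membranes):
2·Na + glucose/18
= 2·166 + 128/18
= 332 + 7.11
= 339.11 mOsm/kg

339.1 mOsm/kg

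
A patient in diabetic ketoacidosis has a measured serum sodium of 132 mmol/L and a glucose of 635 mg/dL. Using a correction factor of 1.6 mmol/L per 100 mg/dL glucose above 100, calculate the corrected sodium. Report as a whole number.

141 mmol/L

Corrected Na = measured Na + 1.6 · (glucose − 100)/100
= 132 + 1.6 · (635 − 100)/100
= 132 + 8.6
= 140.6 mmol/L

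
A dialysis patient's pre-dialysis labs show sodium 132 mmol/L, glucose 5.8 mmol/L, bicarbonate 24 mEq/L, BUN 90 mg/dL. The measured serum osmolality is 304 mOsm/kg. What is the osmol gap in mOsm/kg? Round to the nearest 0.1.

Calculated osmolality = 2·Na + glucose + BUN/2.8
= 2·132 + 5.8 + 90/2.8
= 264 + 5.80 + 32.14
= 301.94 mOsm/kg ≈ 301.9 mOsm/kg
Osmolar gap = measured − calculated = 304 − 301.9 = 2.1 mOsm/kg

2.1 mOsm/kg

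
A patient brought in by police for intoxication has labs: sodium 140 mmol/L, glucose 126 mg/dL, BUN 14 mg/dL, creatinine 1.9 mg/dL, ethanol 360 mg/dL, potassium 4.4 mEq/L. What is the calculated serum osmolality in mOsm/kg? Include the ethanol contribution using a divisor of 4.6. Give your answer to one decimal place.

Calculated osmolality = 2·Na + glucose/18 + BUN/2.8 + ethanol/4.6
= 2·140 + 126/18 + 14/2.8 + 360/4.6
= 280 + 7 + 5 + 78.26
= 370.26 mOsm/kg

370.3 mOsm/kg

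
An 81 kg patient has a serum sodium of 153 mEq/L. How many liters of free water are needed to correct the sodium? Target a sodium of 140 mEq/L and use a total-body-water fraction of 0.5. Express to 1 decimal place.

TBW = 0.5 · 81 = 40.5 L
Free water deficit = TBW · (Na/140 − 1)
= 40.5 · (153/140 − 1)
= 40.5 · 0.0929
= 3.76 L

3.8 L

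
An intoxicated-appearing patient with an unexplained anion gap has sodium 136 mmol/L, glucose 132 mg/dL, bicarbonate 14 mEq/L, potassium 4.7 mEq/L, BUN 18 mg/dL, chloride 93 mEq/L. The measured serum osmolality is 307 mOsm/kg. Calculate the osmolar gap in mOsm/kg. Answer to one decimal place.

Calculated osmolality = 2·Na + glucose/18 + BUN/2.8
= 2·136 + 132/18 + 18/2.8
= 272 + 7.33 + 6.43
= 285.76 mOsm/kg ≈ 285.8 mOsm/kg
Osmolar gap = measured − calculated = 307 − 285.8 = 21.2 mOsm/kg

21.2 mOsm/kg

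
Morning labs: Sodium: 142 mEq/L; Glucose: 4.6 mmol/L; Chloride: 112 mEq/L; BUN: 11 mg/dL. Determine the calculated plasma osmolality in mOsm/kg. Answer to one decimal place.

Calculated osmolality = 2·Na + glucose + BUN/2.8
= 2·142 + 4.6 + 11/2.8
= 284 + 4.60 + 3.93
= 292.53 mOsm/kg

292.5 mOsm/kg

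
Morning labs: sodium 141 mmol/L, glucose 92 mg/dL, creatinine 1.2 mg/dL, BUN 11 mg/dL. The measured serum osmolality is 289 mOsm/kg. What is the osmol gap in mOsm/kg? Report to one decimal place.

Calculated osmolality = 2·Na + glucose/18 + BUN/2.8
= 2·141 + 92/18 + 11/2.8
= 282 + 5.11 + 3.93
= 291.04 mOsm/kg ≈ 291.0 mOsm/kg
Osmolar gap = measured − calculated = 289 − 291.0 = -2.0 mOsm/kg

-2.0 mOsm/kg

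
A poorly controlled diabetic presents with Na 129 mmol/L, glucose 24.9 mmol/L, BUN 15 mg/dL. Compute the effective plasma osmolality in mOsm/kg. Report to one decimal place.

Effective osmolality excludes urea (freely permeant across cell membranes):
2·Na + glucose
= 2·129 + 24.9
= 258 + 24.9
= 282.9 mOsm/kg

282.9 mOsm/kg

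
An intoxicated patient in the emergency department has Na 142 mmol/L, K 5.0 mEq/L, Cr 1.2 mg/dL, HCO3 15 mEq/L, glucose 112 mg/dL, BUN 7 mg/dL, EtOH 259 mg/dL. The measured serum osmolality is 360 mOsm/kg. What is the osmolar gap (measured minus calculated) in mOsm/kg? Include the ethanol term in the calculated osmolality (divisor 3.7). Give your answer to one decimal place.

Calculated osmolality = 2·Na + glucose/18 + BUN/2.8 + ethanol/3.7
= 2·142 + 112/18 + 7/2.8 + 259/3.7
= 284 + 6.22 + 2.50 + 70
= 362.72 mOsm/kg ≈ 362.7 mOsm/kg
Osmolar gap = measured − calculated = 360 − 362.7 = -2.7 mOsm/kg

-2.7 mOsm/kg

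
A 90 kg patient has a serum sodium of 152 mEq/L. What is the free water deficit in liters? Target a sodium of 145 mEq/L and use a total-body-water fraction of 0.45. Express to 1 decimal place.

TBW = 0.45 · 90 = 40.5 L
Free water deficit = TBW · (Na/145 − 1)
= 40.5 · (152/145 − 1)
= 40.5 · 0.0483
= 1.96 L

2.0 L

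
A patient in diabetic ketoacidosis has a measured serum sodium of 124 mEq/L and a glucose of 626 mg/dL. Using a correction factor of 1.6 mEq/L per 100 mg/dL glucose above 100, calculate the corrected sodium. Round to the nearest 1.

132 mEq/L

Corrected Na = measured Na + 1.6 · (glucose − 100)/100
= 124 + 1.6 · (626 − 100)/100
= 124 + 8.4
= 132.4 mEq/L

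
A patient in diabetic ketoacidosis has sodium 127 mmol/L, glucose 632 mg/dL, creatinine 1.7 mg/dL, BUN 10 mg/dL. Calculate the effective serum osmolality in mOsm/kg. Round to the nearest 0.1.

Effective osmolality excludes urea (freely permeant across cell membranes):
2·Na + glucose/18
= 2·127 + 632/18
= 254 + 35.11
= 289.11 mOsm/kg

289.1 mOsm/kg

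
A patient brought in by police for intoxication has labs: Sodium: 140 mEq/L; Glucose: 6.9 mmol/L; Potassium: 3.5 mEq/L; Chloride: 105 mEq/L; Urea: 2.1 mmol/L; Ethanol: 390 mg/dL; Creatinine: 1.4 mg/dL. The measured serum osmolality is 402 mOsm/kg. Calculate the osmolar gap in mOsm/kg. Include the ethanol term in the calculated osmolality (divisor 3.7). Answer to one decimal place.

7.6 mOsm/kg

Calculated osmolality = 2·Na + glucose + urea + ethanol/3.7
= 2·140 + 6.9 + 2.1 + 390/3.7
= 280 + 6.90 + 2.10 + 105.41
= 394.41 mOsm/kg ≈ 394.4 mOsm/kg
Osmolar gap = measured − calculated = 402 − 394.4 = 7.6 mOsm/kg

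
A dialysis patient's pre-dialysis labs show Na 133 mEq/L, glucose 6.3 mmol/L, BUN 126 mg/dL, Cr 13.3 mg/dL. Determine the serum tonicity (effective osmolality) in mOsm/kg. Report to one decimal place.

272.3 mOsm/kg

Effective osmolality excludes urea (freely permeant across cell membranes):
2·Na + glucose
= 2·133 + 6.3
= 266 + 6.3
= 272.3 mOsm/kg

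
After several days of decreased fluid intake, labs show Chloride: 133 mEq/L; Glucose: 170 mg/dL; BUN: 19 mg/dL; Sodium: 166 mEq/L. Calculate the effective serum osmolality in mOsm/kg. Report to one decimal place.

Effective osmolality excludes urea (freely permeant across cell membranes):
2·Na + glucose/18
= 2·166 + 170/18
= 332 + 9.44
= 341.44 mOsm/kg

341.4 mOsm/kg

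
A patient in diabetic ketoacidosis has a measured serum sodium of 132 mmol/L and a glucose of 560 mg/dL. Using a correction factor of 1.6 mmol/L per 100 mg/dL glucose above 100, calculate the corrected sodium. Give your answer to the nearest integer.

Corrected Na = measured Na + 1.6 · (glucose − 100)/100
= 132 + 1.6 · (560 − 100)/100
= 132 + 7.4
= 139.4 mmol/L

139 mmol/L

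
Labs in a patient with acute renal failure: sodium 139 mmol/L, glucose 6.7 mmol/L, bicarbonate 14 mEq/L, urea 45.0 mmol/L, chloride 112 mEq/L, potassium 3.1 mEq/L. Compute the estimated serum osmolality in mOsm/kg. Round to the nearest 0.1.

329.7 mOsm/kg

Calculated osmolality = 2·Na + glucose + urea
= 2·139 + 6.7 + 45
= 278 + 6.70 + 45
= 329.7 mOsm/kg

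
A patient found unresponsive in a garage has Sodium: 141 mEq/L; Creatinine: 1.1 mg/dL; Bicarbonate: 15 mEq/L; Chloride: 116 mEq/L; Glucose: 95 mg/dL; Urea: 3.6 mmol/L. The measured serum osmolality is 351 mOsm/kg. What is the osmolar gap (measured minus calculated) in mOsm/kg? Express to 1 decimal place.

Calculated osmolality = 2·Na + glucose/18 + urea
= 2·141 + 95/18 + 3.6
= 282 + 5.28 + 3.60
= 290.88 mOsm/kg ≈ 290.9 mOsm/kg
Osmolar gap = measured − calculated = 351 − 290.9 = 60.1 mOsm/kg

60.1 mOsm/kg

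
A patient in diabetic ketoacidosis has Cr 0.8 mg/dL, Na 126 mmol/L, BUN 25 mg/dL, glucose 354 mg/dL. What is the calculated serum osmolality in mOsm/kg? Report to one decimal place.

Calculated osmolality = 2·Na + glucose/18 + BUN/2.8
= 2·126 + 354/18 + 25/2.8
= 252 + 19.67 + 8.93
= 280.6 mOsm/kg

280.6 mOsm/kg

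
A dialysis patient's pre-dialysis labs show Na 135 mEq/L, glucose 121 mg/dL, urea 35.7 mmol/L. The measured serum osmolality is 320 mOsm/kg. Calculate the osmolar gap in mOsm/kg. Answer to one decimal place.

Calculated osmolality = 2·Na + glucose/18 + urea
= 2·135 + 121/18 + 35.7
= 270 + 6.72 + 35.70
= 312.42 mOsm/kg ≈ 312.4 mOsm/kg
Osmolar gap = measured − calculated = 320 − 312.4 = 7.6 mOsm/kg

7.6 mOsm/kg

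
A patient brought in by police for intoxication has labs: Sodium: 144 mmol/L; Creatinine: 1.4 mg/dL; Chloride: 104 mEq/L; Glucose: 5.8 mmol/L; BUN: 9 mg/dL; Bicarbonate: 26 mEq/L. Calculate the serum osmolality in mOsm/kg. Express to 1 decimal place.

297.0 mOsm/kg

Calculated osmolality = 2·Na + glucose + BUN/2.8
= 2·144 + 5.8 + 9/2.8
= 288 + 5.80 + 3.21
= 297.01 mOsm/kg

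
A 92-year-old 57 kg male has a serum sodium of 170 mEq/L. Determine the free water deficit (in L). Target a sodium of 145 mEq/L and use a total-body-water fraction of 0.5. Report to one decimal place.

TBW = 0.5 · 57 = 28.5 L
Free water deficit = TBW · (Na/145 − 1)
= 28.5 · (170/145 − 1)
= 28.5 · 0.1724
= 4.91 L

4.9 L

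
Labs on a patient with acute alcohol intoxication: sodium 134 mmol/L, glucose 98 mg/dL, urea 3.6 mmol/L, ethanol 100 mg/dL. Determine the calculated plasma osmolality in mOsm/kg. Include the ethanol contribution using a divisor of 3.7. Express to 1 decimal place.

304.1 mOsm/kg

Calculated osmolality = 2·Na + glucose/18 + urea + ethanol/3.7
= 2·134 + 98/18 + 3.6 + 100/3.7
= 268 + 5.44 + 3.60 + 27.03
= 304.07 mOsm/kg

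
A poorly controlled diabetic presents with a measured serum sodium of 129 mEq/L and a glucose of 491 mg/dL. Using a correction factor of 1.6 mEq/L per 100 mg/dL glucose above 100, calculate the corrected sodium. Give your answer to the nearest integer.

135 mEq/L

Corrected Na = measured Na + 1.6 · (glucose − 100)/100
= 129 + 1.6 · (491 − 100)/100
= 129 + 6.3
= 135.3 mEq/L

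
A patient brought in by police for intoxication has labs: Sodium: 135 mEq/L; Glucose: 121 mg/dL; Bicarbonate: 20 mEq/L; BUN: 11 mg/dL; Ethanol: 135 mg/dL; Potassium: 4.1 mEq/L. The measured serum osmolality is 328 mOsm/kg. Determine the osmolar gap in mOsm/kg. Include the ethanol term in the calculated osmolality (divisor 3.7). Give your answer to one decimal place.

10.9 mOsm/kg

Calculated osmolality = 2·Na + glucose/18 + BUN/2.8 + ethanol/3.7
= 2·135 + 121/18 + 11/2.8 + 135/3.7
= 270 + 6.72 + 3.93 + 36.49
= 317.14 mOsm/kg ≈ 317.1 mOsm/kg
Osmolar gap = measured − calculated = 328 − 317.1 = 10.9 mOsm/kg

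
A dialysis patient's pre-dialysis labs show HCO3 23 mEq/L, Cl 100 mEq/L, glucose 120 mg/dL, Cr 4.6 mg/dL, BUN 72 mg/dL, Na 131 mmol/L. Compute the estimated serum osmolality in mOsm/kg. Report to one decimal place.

Calculated osmolality = 2·Na + glucose/18 + BUN/2.8
= 2·131 + 120/18 + 72/2.8
= 262 + 6.67 + 25.71
= 294.38 mOsm/kg

294.4 mOsm/kg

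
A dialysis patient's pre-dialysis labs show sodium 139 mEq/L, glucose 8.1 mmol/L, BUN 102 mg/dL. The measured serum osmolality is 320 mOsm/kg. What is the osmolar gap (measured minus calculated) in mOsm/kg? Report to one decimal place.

-2.5 mOsm/kg

Calculated osmolality = 2·Na + glucose + BUN/2.8
= 2·139 + 8.1 + 102/2.8
= 278 + 8.10 + 36.43
= 322.53 mOsm/kg ≈ 322.5 mOsm/kg
Osmolar gap = measured − calculated = 320 − 322.5 = -2.5 mOsm/kg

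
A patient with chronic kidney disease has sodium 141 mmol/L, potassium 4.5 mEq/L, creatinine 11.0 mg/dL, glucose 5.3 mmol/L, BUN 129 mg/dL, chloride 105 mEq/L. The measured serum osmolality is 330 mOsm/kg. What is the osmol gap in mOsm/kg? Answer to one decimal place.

-3.4 mOsm/kg

Calculated osmolality = 2·Na + glucose + BUN/2.8
= 2·141 + 5.3 + 129/2.8
= 282 + 5.30 + 46.07
= 333.37 mOsm/kg ≈ 333.4 mOsm/kg
Osmolar gap = measured − calculated = 330 − 333.4 = -3.4 mOsm/kg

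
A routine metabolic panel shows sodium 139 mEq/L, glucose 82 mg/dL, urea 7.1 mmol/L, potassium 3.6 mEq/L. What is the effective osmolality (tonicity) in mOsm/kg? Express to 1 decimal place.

Effective osmolality excludes urea (freely permeant across cell membranes):
2·Na + glucose/18
= 2·139 + 82/18
= 278 + 4.56
= 282.56 mOsm/kg

282.6 mOsm/kg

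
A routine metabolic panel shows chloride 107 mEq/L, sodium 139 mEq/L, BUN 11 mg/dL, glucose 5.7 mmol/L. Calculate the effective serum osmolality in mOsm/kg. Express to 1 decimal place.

Effective osmolality excludes urea (freely permeant across cell membranes):
2·Na + glucose
= 2·139 + 5.7
= 278 + 5.7
= 283.7 mOsm/kg

283.7 mOsm/kg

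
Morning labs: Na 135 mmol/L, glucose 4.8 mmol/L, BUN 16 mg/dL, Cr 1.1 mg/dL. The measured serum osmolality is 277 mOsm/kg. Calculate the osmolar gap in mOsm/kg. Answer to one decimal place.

Calculated osmolality = 2·Na + glucose + BUN/2.8
= 2·135 + 4.8 + 16/2.8
= 270 + 4.80 + 5.71
= 280.51 mOsm/kg ≈ 280.5 mOsm/kg
Osmolar gap = measured − calculated = 277 − 280.5 = -3.5 mOsm/kg

-3.5 mOsm/kg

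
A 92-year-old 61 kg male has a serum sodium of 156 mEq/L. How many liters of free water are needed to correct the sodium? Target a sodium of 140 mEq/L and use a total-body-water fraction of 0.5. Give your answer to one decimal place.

3.5 L

TBW = 0.5 · 61 = 30.5 L
Free water deficit = TBW · (Na/140 − 1)
= 30.5 · (156/140 − 1)
= 30.5 · 0.1143
= 3.49 L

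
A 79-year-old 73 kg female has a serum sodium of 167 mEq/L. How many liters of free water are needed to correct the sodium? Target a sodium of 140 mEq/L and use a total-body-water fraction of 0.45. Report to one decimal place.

6.3 L

TBW = 0.45 · 73 = 32.85 L
Free water deficit = TBW · (Na/140 − 1)
= 32.85 · (167/140 − 1)
= 32.85 · 0.1929
= 6.34 L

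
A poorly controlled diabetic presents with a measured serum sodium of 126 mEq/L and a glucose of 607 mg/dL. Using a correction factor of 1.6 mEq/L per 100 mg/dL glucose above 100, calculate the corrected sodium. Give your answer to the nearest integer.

134 mEq/L

Corrected Na = measured Na + 1.6 · (glucose − 100)/100
= 126 + 1.6 · (607 − 100)/100
= 126 + 8.1
= 134.1 mEq/L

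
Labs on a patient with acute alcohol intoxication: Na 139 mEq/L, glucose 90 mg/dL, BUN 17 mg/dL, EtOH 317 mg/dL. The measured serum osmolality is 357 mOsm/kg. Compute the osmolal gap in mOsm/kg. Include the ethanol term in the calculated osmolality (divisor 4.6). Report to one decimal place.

Calculated osmolality = 2·Na + glucose/18 + BUN/2.8 + ethanol/4.6
= 2·139 + 90/18 + 17/2.8 + 317/4.6
= 278 + 5 + 6.07 + 68.91
= 357.98 mOsm/kg ≈ 358.0 mOsm/kg
Osmolar gap = measured − calculated = 357 − 358.0 = -1.0 mOsm/kg

-1.0 mOsm/kg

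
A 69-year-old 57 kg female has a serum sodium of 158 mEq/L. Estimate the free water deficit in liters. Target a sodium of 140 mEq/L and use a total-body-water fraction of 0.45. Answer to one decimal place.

TBW = 0.45 · 57 = 25.65 L
Free water deficit = TBW · (Na/140 − 1)
= 25.65 · (158/140 − 1)
= 25.65 · 0.1286
= 3.3 L

3.3 L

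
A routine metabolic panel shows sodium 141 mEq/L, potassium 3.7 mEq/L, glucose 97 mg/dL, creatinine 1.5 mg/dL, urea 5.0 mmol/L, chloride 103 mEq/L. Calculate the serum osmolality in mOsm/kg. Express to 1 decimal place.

Calculated osmolality = 2·Na + glucose/18 + urea
= 2·141 + 97/18 + 5
= 282 + 5.39 + 5
= 292.39 mOsm/kg

292.4 mOsm/kg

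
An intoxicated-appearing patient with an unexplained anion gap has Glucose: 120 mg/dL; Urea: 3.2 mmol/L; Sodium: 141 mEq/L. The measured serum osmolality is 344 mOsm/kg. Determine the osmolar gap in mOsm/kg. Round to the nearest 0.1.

Calculated osmolality = 2·Na + glucose/18 + urea
= 2·141 + 120/18 + 3.2
= 282 + 6.67 + 3.20
= 291.87 mOsm/kg ≈ 291.9 mOsm/kg
Osmolar gap = measured − calculated = 344 − 291.9 = 52.1 mOsm/kg

52.1 mOsm/kg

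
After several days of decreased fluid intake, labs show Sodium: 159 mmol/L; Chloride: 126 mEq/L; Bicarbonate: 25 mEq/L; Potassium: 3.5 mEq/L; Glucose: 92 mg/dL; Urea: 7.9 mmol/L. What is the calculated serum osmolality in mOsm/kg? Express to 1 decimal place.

331.0 mOsm/kg

Calculated osmolality = 2·Na + glucose/18 + urea
= 2·159 + 92/18 + 7.9
= 318 + 5.11 + 7.90
= 331.01 mOsm/kg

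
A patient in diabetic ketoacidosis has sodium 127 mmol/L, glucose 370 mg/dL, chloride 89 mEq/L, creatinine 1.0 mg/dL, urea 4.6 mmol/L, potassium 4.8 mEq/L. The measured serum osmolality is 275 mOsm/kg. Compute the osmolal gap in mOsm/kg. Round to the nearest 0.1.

Calculated osmolality = 2·Na + glucose/18 + urea
= 2·127 + 370/18 + 4.6
= 254 + 20.56 + 4.60
= 279.16 mOsm/kg ≈ 279.2 mOsm/kg
Osmolar gap = measured − calculated = 275 − 279.2 = -4.2 mOsm/kg

-4.2 mOsm/kg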